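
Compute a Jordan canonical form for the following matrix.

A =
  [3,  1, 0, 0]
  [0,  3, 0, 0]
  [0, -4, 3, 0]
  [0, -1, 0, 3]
J_2(3) ⊕ J_1(3) ⊕ J_1(3)

The characteristic polynomial is
  det(x·I − A) = x^4 - 12*x^3 + 54*x^2 - 108*x + 81 = (x - 3)^4

Eigenvalues and multiplicities (the geometric multiplicity of λ is n − rank(A − λI), which equals the number of Jordan blocks for λ):
  λ = 3: algebraic multiplicity = 4, geometric multiplicity = 3

Determining the block sizes for each eigenvalue:
  λ = 3: 3 blocks summing to 4 forces exactly one block of size 2 and the rest size 1 → block sizes [2, 1, 1]

Assembling the blocks gives a Jordan form
J =
  [3, 1, 0, 0]
  [0, 3, 0, 0]
  [0, 0, 3, 0]
  [0, 0, 0, 3]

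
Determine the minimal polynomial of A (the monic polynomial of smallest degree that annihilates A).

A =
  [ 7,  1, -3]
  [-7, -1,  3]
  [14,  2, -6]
x^2

The characteristic polynomial is χ_A(x) = x^3, so the eigenvalues are known. The minimal polynomial is
  m_A(x) = Π_λ (x − λ)^{k_λ}
where k_λ is the size of the *largest* Jordan block for λ (equivalently, the smallest k with (A − λI)^k v = 0 for every generalised eigenvector v of λ).

  λ = 0: largest Jordan block has size 2, contributing (x − 0)^2

So m_A(x) = x^2 = x^2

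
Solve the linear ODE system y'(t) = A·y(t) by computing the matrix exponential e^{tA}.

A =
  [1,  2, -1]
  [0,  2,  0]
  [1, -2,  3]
e^{tA} =
  [-t*exp(2*t) + exp(2*t), 2*t*exp(2*t), -t*exp(2*t)]
  [0, exp(2*t), 0]
  [t*exp(2*t), -2*t*exp(2*t), t*exp(2*t) + exp(2*t)]

Strategy: write A = P · J · P⁻¹ where J is a Jordan canonical form, so e^{tA} = P · e^{tJ} · P⁻¹, and e^{tJ} can be computed block-by-block.

A has Jordan form
J =
  [2, 1, 0]
  [0, 2, 0]
  [0, 0, 2]
(up to reordering of blocks).

Per-block formulas:
  For a 1×1 block at λ = 2: exp(t · [2]) = [e^(2t)].
  For a 2×2 Jordan block J_2(2): exp(t · J_2(2)) = e^(2t)·(I + t·N), where N is the 2×2 nilpotent shift.

After assembling e^{tJ} and conjugating by P, we get:

e^{tA} =
  [-t*exp(2*t) + exp(2*t), 2*t*exp(2*t), -t*exp(2*t)]
  [0, exp(2*t), 0]
  [t*exp(2*t), -2*t*exp(2*t), t*exp(2*t) + exp(2*t)]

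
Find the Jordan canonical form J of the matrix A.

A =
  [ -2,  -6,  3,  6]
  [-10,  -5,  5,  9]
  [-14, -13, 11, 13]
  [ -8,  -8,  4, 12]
J_3(4) ⊕ J_1(4)

The characteristic polynomial is
  det(x·I − A) = x^4 - 16*x^3 + 96*x^2 - 256*x + 256 = (x - 4)^4

Eigenvalues and multiplicities (the geometric multiplicity of λ is n − rank(A − λI), which equals the number of Jordan blocks for λ):
  λ = 4: algebraic multiplicity = 4, geometric multiplicity = 2

Determining the block sizes for each eigenvalue:
  λ = 4: with am = 4 and gm = 2, the partition is not yet determined (e.g. several partitions of 4 into 2 parts exist). Let N = A − (4)·I. Computing rank(N^1) = 2, rank(N^2) = 1, rank(N^3) = 0; the number of blocks of size ≥ j is rank(N^{j−1}) − rank(N^j), giving [2, 1, 1]. So we have 1 block(s) of size 3, 1 block(s) of size 1 → block sizes [3, 1]

Assembling the blocks gives a Jordan form
J =
  [4, 1, 0, 0]
  [0, 4, 1, 0]
  [0, 0, 4, 0]
  [0, 0, 0, 4]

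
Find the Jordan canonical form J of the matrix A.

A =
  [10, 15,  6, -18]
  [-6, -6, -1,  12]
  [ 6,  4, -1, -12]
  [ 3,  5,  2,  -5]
J_2(-2) ⊕ J_1(1) ⊕ J_1(1)

The characteristic polynomial is
  det(x·I − A) = x^4 + 2*x^3 - 3*x^2 - 4*x + 4 = (x - 1)^2*(x + 2)^2

Eigenvalues and multiplicities (the geometric multiplicity of λ is n − rank(A − λI), which equals the number of Jordan blocks for λ):
  λ = -2: algebraic multiplicity = 2, geometric multiplicity = 1
  λ = 1: algebraic multiplicity = 2, geometric multiplicity = 2

Determining the block sizes for each eigenvalue:
  λ = -2: one block (gm = 1), so the single block has size am = 2 → block sizes [2]
  λ = 1: gm = am = 2, so every block has size 1 → block sizes [1, 1]

Assembling the blocks gives a Jordan form
J =
  [-2,  1, 0, 0]
  [ 0, -2, 0, 0]
  [ 0,  0, 1, 0]
  [ 0,  0, 0, 1]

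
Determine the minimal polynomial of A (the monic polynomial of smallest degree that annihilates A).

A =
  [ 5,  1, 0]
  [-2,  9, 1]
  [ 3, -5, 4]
x^3 - 18*x^2 + 108*x - 216

The characteristic polynomial is χ_A(x) = (x - 6)^3, so the eigenvalues are known. The minimal polynomial is
  m_A(x) = Π_λ (x − λ)^{k_λ}
where k_λ is the size of the *largest* Jordan block for λ (equivalently, the smallest k with (A − λI)^k v = 0 for every generalised eigenvector v of λ).

  λ = 6: largest Jordan block has size 3, contributing (x − 6)^3

So m_A(x) = (x - 6)^3 = x^3 - 18*x^2 + 108*x - 216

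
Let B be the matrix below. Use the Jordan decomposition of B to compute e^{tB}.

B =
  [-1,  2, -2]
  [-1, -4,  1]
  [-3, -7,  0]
e^{tB} =
  [2*t*exp(-t) + exp(-3*t), 6*t*exp(-t) - 2*exp(-t) + 2*exp(-3*t), -2*t*exp(-t)]
  [-t*exp(-t), -3*t*exp(-t) + exp(-t), t*exp(-t)]
  [-t*exp(-t) - exp(-t) + exp(-3*t), -3*t*exp(-t) - 2*exp(-t) + 2*exp(-3*t), t*exp(-t) + exp(-t)]

Strategy: write B = P · J · P⁻¹ where J is a Jordan canonical form, so e^{tB} = P · e^{tJ} · P⁻¹, and e^{tJ} can be computed block-by-block.

B has Jordan form
J =
  [-3,  0,  0]
  [ 0, -1,  1]
  [ 0,  0, -1]
(up to reordering of blocks).

Per-block formulas:
  For a 2×2 Jordan block J_2(-1): exp(t · J_2(-1)) = e^(-1t)·(I + t·N), where N is the 2×2 nilpotent shift.
  For a 1×1 block at λ = -3: exp(t · [-3]) = [e^(-3t)].

After assembling e^{tJ} and conjugating by P, we get:

e^{tB} =
  [2*t*exp(-t) + exp(-3*t), 6*t*exp(-t) - 2*exp(-t) + 2*exp(-3*t), -2*t*exp(-t)]
  [-t*exp(-t), -3*t*exp(-t) + exp(-t), t*exp(-t)]
  [-t*exp(-t) - exp(-t) + exp(-3*t), -3*t*exp(-t) - 2*exp(-t) + 2*exp(-3*t), t*exp(-t) + exp(-t)]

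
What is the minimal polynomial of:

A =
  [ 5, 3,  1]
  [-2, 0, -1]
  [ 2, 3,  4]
x^2 - 6*x + 9

The characteristic polynomial is χ_A(x) = (x - 3)^3, so the eigenvalues are known. The minimal polynomial is
  m_A(x) = Π_λ (x − λ)^{k_λ}
where k_λ is the size of the *largest* Jordan block for λ (equivalently, the smallest k with (A − λI)^k v = 0 for every generalised eigenvector v of λ).

  λ = 3: largest Jordan block has size 2, contributing (x − 3)^2

So m_A(x) = (x - 3)^2 = x^2 - 6*x + 9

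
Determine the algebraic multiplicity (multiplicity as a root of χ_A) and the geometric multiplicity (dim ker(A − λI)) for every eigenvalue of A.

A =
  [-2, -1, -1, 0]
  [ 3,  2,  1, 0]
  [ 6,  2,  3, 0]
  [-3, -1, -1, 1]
λ = 1: alg = 4, geom = 3

Step 1 — factor the characteristic polynomial to read off the algebraic multiplicities:
  χ_A(x) = (x - 1)^4

Step 2 — compute geometric multiplicities via the rank-nullity identity g(λ) = n − rank(A − λI):
  rank(A − (1)·I) = 1, so dim ker(A − (1)·I) = n − 1 = 3

Summary:
  λ = 1: algebraic multiplicity = 4, geometric multiplicity = 3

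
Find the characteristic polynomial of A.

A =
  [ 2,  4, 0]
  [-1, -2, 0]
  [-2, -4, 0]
x^3

Expanding det(x·I − A) (e.g. by cofactor expansion or by noting that A is similar to its Jordan form J, which has the same characteristic polynomial as A) gives
  χ_A(x) = x^3
which factors as x^3. The eigenvalues (with algebraic multiplicities) are λ = 0 with multiplicity 3.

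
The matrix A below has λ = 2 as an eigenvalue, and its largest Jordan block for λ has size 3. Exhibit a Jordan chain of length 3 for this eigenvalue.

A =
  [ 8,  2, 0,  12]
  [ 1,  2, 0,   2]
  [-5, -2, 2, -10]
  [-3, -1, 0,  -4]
A Jordan chain for λ = 2 of length 3:
v_1 = (2, 0, -2, -1)ᵀ
v_2 = (6, 1, -5, -3)ᵀ
v_3 = (1, 0, 0, 0)ᵀ

Let N = A − (2)·I. We want v_3 with N^3 v_3 = 0 but N^2 v_3 ≠ 0; then v_{j-1} := N · v_j for j = 3, …, 2.

Pick v_3 = (1, 0, 0, 0)ᵀ.
Then v_2 = N · v_3 = (6, 1, -5, -3)ᵀ.
Then v_1 = N · v_2 = (2, 0, -2, -1)ᵀ.

Sanity check: (A − (2)·I) v_1 = (0, 0, 0, 0)ᵀ = 0. ✓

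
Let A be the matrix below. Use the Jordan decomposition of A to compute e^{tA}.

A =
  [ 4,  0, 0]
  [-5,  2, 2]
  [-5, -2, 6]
e^{tA} =
  [exp(4*t), 0, 0]
  [-5*t*exp(4*t), -2*t*exp(4*t) + exp(4*t), 2*t*exp(4*t)]
  [-5*t*exp(4*t), -2*t*exp(4*t), 2*t*exp(4*t) + exp(4*t)]

Strategy: write A = P · J · P⁻¹ where J is a Jordan canonical form, so e^{tA} = P · e^{tJ} · P⁻¹, and e^{tJ} can be computed block-by-block.

A has Jordan form
J =
  [4, 1, 0]
  [0, 4, 0]
  [0, 0, 4]
(up to reordering of blocks).

Per-block formulas:
  For a 2×2 Jordan block J_2(4): exp(t · J_2(4)) = e^(4t)·(I + t·N), where N is the 2×2 nilpotent shift.
  For a 1×1 block at λ = 4: exp(t · [4]) = [e^(4t)].

After assembling e^{tJ} and conjugating by P, we get:

e^{tA} =
  [exp(4*t), 0, 0]
  [-5*t*exp(4*t), -2*t*exp(4*t) + exp(4*t), 2*t*exp(4*t)]
  [-5*t*exp(4*t), -2*t*exp(4*t), 2*t*exp(4*t) + exp(4*t)]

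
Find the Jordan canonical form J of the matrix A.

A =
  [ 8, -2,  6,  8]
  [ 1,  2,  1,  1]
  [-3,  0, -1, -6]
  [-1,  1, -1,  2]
J_1(2) ⊕ J_2(3) ⊕ J_1(3)

The characteristic polynomial is
  det(x·I − A) = x^4 - 11*x^3 + 45*x^2 - 81*x + 54 = (x - 3)^3*(x - 2)

Eigenvalues and multiplicities (the geometric multiplicity of λ is n − rank(A − λI), which equals the number of Jordan blocks for λ):
  λ = 2: algebraic multiplicity = 1, geometric multiplicity = 1
  λ = 3: algebraic multiplicity = 3, geometric multiplicity = 2

Determining the block sizes for each eigenvalue:
  λ = 2: one block (gm = 1), so the single block has size am = 1 → block sizes [1]
  λ = 3: 2 blocks summing to 3 forces exactly one block of size 2 and the rest size 1 → block sizes [2, 1]

Assembling the blocks gives a Jordan form
J =
  [2, 0, 0, 0]
  [0, 3, 1, 0]
  [0, 0, 3, 0]
  [0, 0, 0, 3]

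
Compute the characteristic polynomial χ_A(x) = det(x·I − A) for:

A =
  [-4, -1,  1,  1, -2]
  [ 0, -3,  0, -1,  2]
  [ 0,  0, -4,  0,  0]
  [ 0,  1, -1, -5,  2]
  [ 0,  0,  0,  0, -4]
x^5 + 20*x^4 + 160*x^3 + 640*x^2 + 1280*x + 1024

Expanding det(x·I − A) (e.g. by cofactor expansion or by noting that A is similar to its Jordan form J, which has the same characteristic polynomial as A) gives
  χ_A(x) = x^5 + 20*x^4 + 160*x^3 + 640*x^2 + 1280*x + 1024
which factors as (x + 4)^5. The eigenvalues (with algebraic multiplicities) are λ = -4 with multiplicity 5.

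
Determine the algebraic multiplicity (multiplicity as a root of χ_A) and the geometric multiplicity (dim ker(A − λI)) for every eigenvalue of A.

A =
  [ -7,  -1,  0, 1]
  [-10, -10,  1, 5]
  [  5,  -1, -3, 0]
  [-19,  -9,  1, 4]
λ = -4: alg = 4, geom = 2

Step 1 — factor the characteristic polynomial to read off the algebraic multiplicities:
  χ_A(x) = (x + 4)^4

Step 2 — compute geometric multiplicities via the rank-nullity identity g(λ) = n − rank(A − λI):
  rank(A − (-4)·I) = 2, so dim ker(A − (-4)·I) = n − 2 = 2

Summary:
  λ = -4: algebraic multiplicity = 4, geometric multiplicity = 2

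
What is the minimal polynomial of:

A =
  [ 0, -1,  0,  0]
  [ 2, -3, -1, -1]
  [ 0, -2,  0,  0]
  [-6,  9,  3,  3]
x^3

The characteristic polynomial is χ_A(x) = x^4, so the eigenvalues are known. The minimal polynomial is
  m_A(x) = Π_λ (x − λ)^{k_λ}
where k_λ is the size of the *largest* Jordan block for λ (equivalently, the smallest k with (A − λI)^k v = 0 for every generalised eigenvector v of λ).

  λ = 0: largest Jordan block has size 3, contributing (x − 0)^3

So m_A(x) = x^3 = x^3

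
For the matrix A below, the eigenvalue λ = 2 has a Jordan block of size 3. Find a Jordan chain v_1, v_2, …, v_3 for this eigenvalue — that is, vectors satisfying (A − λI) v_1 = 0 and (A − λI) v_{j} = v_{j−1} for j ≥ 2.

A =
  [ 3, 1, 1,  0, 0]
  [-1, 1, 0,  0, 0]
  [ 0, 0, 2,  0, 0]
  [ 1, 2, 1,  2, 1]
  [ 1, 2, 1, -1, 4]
A Jordan chain for λ = 2 of length 3:
v_1 = (-1, 1, 0, -1, -1)ᵀ
v_2 = (0, -1, 0, 1, 1)ᵀ
v_3 = (0, 1, -1, 0, 0)ᵀ

Let N = A − (2)·I. We want v_3 with N^3 v_3 = 0 but N^2 v_3 ≠ 0; then v_{j-1} := N · v_j for j = 3, …, 2.

Pick v_3 = (0, 1, -1, 0, 0)ᵀ.
Then v_2 = N · v_3 = (0, -1, 0, 1, 1)ᵀ.
Then v_1 = N · v_2 = (-1, 1, 0, -1, -1)ᵀ.

Sanity check: (A − (2)·I) v_1 = (0, 0, 0, 0, 0)ᵀ = 0. ✓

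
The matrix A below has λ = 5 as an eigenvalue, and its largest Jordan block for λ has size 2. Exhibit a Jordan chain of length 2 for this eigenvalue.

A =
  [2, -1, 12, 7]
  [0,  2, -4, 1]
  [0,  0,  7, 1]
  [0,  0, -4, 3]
A Jordan chain for λ = 5 of length 2:
v_1 = (0, -4, 2, -4)ᵀ
v_2 = (4, 0, 1, 0)ᵀ

Let N = A − (5)·I. We want v_2 with N^2 v_2 = 0 but N^1 v_2 ≠ 0; then v_{j-1} := N · v_j for j = 2, …, 2.

Pick v_2 = (4, 0, 1, 0)ᵀ.
Then v_1 = N · v_2 = (0, -4, 2, -4)ᵀ.

Sanity check: (A − (5)·I) v_1 = (0, 0, 0, 0)ᵀ = 0. ✓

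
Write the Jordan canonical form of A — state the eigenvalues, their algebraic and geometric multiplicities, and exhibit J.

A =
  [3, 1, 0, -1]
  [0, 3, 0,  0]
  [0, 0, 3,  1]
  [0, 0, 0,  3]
J_2(3) ⊕ J_2(3)

The characteristic polynomial is
  det(x·I − A) = x^4 - 12*x^3 + 54*x^2 - 108*x + 81 = (x - 3)^4

Eigenvalues and multiplicities (the geometric multiplicity of λ is n − rank(A − λI), which equals the number of Jordan blocks for λ):
  λ = 3: algebraic multiplicity = 4, geometric multiplicity = 2

Determining the block sizes for each eigenvalue:
  λ = 3: with am = 4 and gm = 2, the partition is not yet determined (e.g. several partitions of 4 into 2 parts exist). Let N = A − (3)·I. Computing rank(N^1) = 2, rank(N^2) = 0; the number of blocks of size ≥ j is rank(N^{j−1}) − rank(N^j), giving [2, 2]. So we have 2 block(s) of size 2 → block sizes [2, 2]

Assembling the blocks gives a Jordan form
J =
  [3, 1, 0, 0]
  [0, 3, 0, 0]
  [0, 0, 3, 1]
  [0, 0, 0, 3]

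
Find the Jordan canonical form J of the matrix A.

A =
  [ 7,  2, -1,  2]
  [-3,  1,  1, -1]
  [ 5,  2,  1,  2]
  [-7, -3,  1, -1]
J_2(2) ⊕ J_2(2)

The characteristic polynomial is
  det(x·I − A) = x^4 - 8*x^3 + 24*x^2 - 32*x + 16 = (x - 2)^4

Eigenvalues and multiplicities (the geometric multiplicity of λ is n − rank(A − λI), which equals the number of Jordan blocks for λ):
  λ = 2: algebraic multiplicity = 4, geometric multiplicity = 2

Determining the block sizes for each eigenvalue:
  λ = 2: with am = 4 and gm = 2, the partition is not yet determined (e.g. several partitions of 4 into 2 parts exist). Let N = A − (2)·I. Computing rank(N^1) = 2, rank(N^2) = 0; the number of blocks of size ≥ j is rank(N^{j−1}) − rank(N^j), giving [2, 2]. So we have 2 block(s) of size 2 → block sizes [2, 2]

Assembling the blocks gives a Jordan form
J =
  [2, 1, 0, 0]
  [0, 2, 0, 0]
  [0, 0, 2, 1]
  [0, 0, 0, 2]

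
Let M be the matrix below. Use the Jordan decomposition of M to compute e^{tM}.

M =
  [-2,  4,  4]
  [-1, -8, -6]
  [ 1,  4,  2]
e^{tM} =
  [exp(-2*t), 2*exp(-2*t) - 2*exp(-4*t), 2*exp(-2*t) - 2*exp(-4*t)]
  [-t*exp(-2*t), -2*t*exp(-2*t) - exp(-2*t) + 2*exp(-4*t), -2*t*exp(-2*t) - 2*exp(-2*t) + 2*exp(-4*t)]
  [t*exp(-2*t), 2*t*exp(-2*t) + exp(-2*t) - exp(-4*t), 2*t*exp(-2*t) + 2*exp(-2*t) - exp(-4*t)]

Strategy: write M = P · J · P⁻¹ where J is a Jordan canonical form, so e^{tM} = P · e^{tJ} · P⁻¹, and e^{tJ} can be computed block-by-block.

M has Jordan form
J =
  [-4,  0,  0]
  [ 0, -2,  1]
  [ 0,  0, -2]
(up to reordering of blocks).

Per-block formulas:
  For a 2×2 Jordan block J_2(-2): exp(t · J_2(-2)) = e^(-2t)·(I + t·N), where N is the 2×2 nilpotent shift.
  For a 1×1 block at λ = -4: exp(t · [-4]) = [e^(-4t)].

After assembling e^{tJ} and conjugating by P, we get:

e^{tM} =
  [exp(-2*t), 2*exp(-2*t) - 2*exp(-4*t), 2*exp(-2*t) - 2*exp(-4*t)]
  [-t*exp(-2*t), -2*t*exp(-2*t) - exp(-2*t) + 2*exp(-4*t), -2*t*exp(-2*t) - 2*exp(-2*t) + 2*exp(-4*t)]
  [t*exp(-2*t), 2*t*exp(-2*t) + exp(-2*t) - exp(-4*t), 2*t*exp(-2*t) + 2*exp(-2*t) - exp(-4*t)]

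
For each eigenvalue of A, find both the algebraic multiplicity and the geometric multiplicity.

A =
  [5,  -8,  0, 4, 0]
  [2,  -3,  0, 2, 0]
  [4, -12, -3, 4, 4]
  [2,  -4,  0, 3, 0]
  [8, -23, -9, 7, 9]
λ = 1: alg = 2, geom = 2; λ = 3: alg = 3, geom = 2

Step 1 — factor the characteristic polynomial to read off the algebraic multiplicities:
  χ_A(x) = (x - 3)^3*(x - 1)^2

Step 2 — compute geometric multiplicities via the rank-nullity identity g(λ) = n − rank(A − λI):
  rank(A − (1)·I) = 3, so dim ker(A − (1)·I) = n − 3 = 2
  rank(A − (3)·I) = 3, so dim ker(A − (3)·I) = n − 3 = 2

Summary:
  λ = 1: algebraic multiplicity = 2, geometric multiplicity = 2
  λ = 3: algebraic multiplicity = 3, geometric multiplicity = 2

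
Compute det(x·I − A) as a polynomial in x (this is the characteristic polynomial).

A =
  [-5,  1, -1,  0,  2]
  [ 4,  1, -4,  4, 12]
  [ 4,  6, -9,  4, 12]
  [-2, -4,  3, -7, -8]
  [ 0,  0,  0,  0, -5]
x^5 + 25*x^4 + 250*x^3 + 1250*x^2 + 3125*x + 3125

Expanding det(x·I − A) (e.g. by cofactor expansion or by noting that A is similar to its Jordan form J, which has the same characteristic polynomial as A) gives
  χ_A(x) = x^5 + 25*x^4 + 250*x^3 + 1250*x^2 + 3125*x + 3125
which factors as (x + 5)^5. The eigenvalues (with algebraic multiplicities) are λ = -5 with multiplicity 5.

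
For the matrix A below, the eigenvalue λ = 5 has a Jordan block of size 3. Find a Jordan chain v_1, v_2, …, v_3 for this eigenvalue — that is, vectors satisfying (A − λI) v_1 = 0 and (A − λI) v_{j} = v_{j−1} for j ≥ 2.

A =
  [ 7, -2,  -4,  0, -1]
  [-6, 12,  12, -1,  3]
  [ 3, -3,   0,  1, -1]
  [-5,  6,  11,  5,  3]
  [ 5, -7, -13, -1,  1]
A Jordan chain for λ = 5 of length 3:
v_1 = (-1, 2, -1, 2, -2)ᵀ
v_2 = (2, -6, 3, -5, 5)ᵀ
v_3 = (1, 0, 0, 0, 0)ᵀ

Let N = A − (5)·I. We want v_3 with N^3 v_3 = 0 but N^2 v_3 ≠ 0; then v_{j-1} := N · v_j for j = 3, …, 2.

Pick v_3 = (1, 0, 0, 0, 0)ᵀ.
Then v_2 = N · v_3 = (2, -6, 3, -5, 5)ᵀ.
Then v_1 = N · v_2 = (-1, 2, -1, 2, -2)ᵀ.

Sanity check: (A − (5)·I) v_1 = (0, 0, 0, 0, 0)ᵀ = 0. ✓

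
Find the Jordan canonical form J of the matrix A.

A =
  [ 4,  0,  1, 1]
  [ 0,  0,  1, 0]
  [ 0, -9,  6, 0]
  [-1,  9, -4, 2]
J_2(3) ⊕ J_2(3)

The characteristic polynomial is
  det(x·I − A) = x^4 - 12*x^3 + 54*x^2 - 108*x + 81 = (x - 3)^4

Eigenvalues and multiplicities (the geometric multiplicity of λ is n − rank(A − λI), which equals the number of Jordan blocks for λ):
  λ = 3: algebraic multiplicity = 4, geometric multiplicity = 2

Determining the block sizes for each eigenvalue:
  λ = 3: with am = 4 and gm = 2, the partition is not yet determined (e.g. several partitions of 4 into 2 parts exist). Let N = A − (3)·I. Computing rank(N^1) = 2, rank(N^2) = 0; the number of blocks of size ≥ j is rank(N^{j−1}) − rank(N^j), giving [2, 2]. So we have 2 block(s) of size 2 → block sizes [2, 2]

Assembling the blocks gives a Jordan form
J =
  [3, 1, 0, 0]
  [0, 3, 0, 0]
  [0, 0, 3, 1]
  [0, 0, 0, 3]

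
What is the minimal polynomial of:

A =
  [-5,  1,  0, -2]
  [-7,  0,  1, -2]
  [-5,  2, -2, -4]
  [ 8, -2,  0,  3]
x^3 + 3*x^2 + 3*x + 1

The characteristic polynomial is χ_A(x) = (x + 1)^4, so the eigenvalues are known. The minimal polynomial is
  m_A(x) = Π_λ (x − λ)^{k_λ}
where k_λ is the size of the *largest* Jordan block for λ (equivalently, the smallest k with (A − λI)^k v = 0 for every generalised eigenvector v of λ).

  λ = -1: largest Jordan block has size 3, contributing (x + 1)^3

So m_A(x) = (x + 1)^3 = x^3 + 3*x^2 + 3*x + 1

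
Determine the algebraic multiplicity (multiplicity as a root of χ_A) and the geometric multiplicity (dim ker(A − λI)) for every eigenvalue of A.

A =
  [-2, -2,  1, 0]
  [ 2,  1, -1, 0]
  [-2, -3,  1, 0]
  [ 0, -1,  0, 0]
λ = 0: alg = 4, geom = 2

Step 1 — factor the characteristic polynomial to read off the algebraic multiplicities:
  χ_A(x) = x^4

Step 2 — compute geometric multiplicities via the rank-nullity identity g(λ) = n − rank(A − λI):
  rank(A − (0)·I) = 2, so dim ker(A − (0)·I) = n − 2 = 2

Summary:
  λ = 0: algebraic multiplicity = 4, geometric multiplicity = 2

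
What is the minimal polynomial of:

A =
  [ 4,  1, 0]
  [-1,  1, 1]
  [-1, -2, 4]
x^3 - 9*x^2 + 27*x - 27

The characteristic polynomial is χ_A(x) = (x - 3)^3, so the eigenvalues are known. The minimal polynomial is
  m_A(x) = Π_λ (x − λ)^{k_λ}
where k_λ is the size of the *largest* Jordan block for λ (equivalently, the smallest k with (A − λI)^k v = 0 for every generalised eigenvector v of λ).

  λ = 3: largest Jordan block has size 3, contributing (x − 3)^3

So m_A(x) = (x - 3)^3 = x^3 - 9*x^2 + 27*x - 27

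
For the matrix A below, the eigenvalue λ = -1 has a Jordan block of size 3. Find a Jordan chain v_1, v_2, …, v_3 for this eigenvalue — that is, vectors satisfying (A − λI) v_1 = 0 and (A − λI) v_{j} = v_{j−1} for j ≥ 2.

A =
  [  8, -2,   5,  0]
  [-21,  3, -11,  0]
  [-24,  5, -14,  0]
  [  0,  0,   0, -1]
A Jordan chain for λ = -1 of length 3:
v_1 = (3, -9, -9, 0)ᵀ
v_2 = (9, -21, -24, 0)ᵀ
v_3 = (1, 0, 0, 0)ᵀ

Let N = A − (-1)·I. We want v_3 with N^3 v_3 = 0 but N^2 v_3 ≠ 0; then v_{j-1} := N · v_j for j = 3, …, 2.

Pick v_3 = (1, 0, 0, 0)ᵀ.
Then v_2 = N · v_3 = (9, -21, -24, 0)ᵀ.
Then v_1 = N · v_2 = (3, -9, -9, 0)ᵀ.

Sanity check: (A − (-1)·I) v_1 = (0, 0, 0, 0)ᵀ = 0. ✓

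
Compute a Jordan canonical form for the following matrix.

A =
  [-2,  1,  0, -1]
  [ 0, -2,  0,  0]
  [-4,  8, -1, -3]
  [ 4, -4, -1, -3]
J_3(-2) ⊕ J_1(-2)

The characteristic polynomial is
  det(x·I − A) = x^4 + 8*x^3 + 24*x^2 + 32*x + 16 = (x + 2)^4

Eigenvalues and multiplicities (the geometric multiplicity of λ is n − rank(A − λI), which equals the number of Jordan blocks for λ):
  λ = -2: algebraic multiplicity = 4, geometric multiplicity = 2

Determining the block sizes for each eigenvalue:
  λ = -2: with am = 4 and gm = 2, the partition is not yet determined (e.g. several partitions of 4 into 2 parts exist). Let N = A − (-2)·I. Computing rank(N^1) = 2, rank(N^2) = 1, rank(N^3) = 0; the number of blocks of size ≥ j is rank(N^{j−1}) − rank(N^j), giving [2, 1, 1]. So we have 1 block(s) of size 3, 1 block(s) of size 1 → block sizes [3, 1]

Assembling the blocks gives a Jordan form
J =
  [-2,  1,  0,  0]
  [ 0, -2,  1,  0]
  [ 0,  0, -2,  0]
  [ 0,  0,  0, -2]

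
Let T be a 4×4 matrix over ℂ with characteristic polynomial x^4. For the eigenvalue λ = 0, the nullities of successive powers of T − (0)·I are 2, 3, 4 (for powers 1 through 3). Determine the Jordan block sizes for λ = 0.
Block sizes for λ = 0: [3, 1]

From the dimensions of kernels of powers, the number of Jordan blocks of size at least j is d_j − d_{j−1} where d_j = dim ker(N^j) (with d_0 = 0). Computing the differences gives [2, 1, 1].
The number of blocks of size exactly k is (#blocks of size ≥ k) − (#blocks of size ≥ k + 1), so the partition is: 1 block(s) of size 1, 1 block(s) of size 3.
In nonincreasing order the block sizes are [3, 1].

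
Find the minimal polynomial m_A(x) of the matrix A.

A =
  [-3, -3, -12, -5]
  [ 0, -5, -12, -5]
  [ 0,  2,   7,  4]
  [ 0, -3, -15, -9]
x^4 + 10*x^3 + 37*x^2 + 60*x + 36

The characteristic polynomial is χ_A(x) = (x + 2)^2*(x + 3)^2, so the eigenvalues are known. The minimal polynomial is
  m_A(x) = Π_λ (x − λ)^{k_λ}
where k_λ is the size of the *largest* Jordan block for λ (equivalently, the smallest k with (A − λI)^k v = 0 for every generalised eigenvector v of λ).

  λ = -3: largest Jordan block has size 2, contributing (x + 3)^2
  λ = -2: largest Jordan block has size 2, contributing (x + 2)^2

So m_A(x) = (x + 2)^2*(x + 3)^2 = x^4 + 10*x^3 + 37*x^2 + 60*x + 36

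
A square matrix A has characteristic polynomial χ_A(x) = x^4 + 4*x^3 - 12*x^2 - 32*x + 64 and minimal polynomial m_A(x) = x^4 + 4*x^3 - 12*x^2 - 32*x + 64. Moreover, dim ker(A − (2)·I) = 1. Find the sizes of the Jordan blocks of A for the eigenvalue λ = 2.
Block sizes for λ = 2: [2]

Step 1 — from the characteristic polynomial, algebraic multiplicity of λ = 2 is 2. From dim ker(A − (2)·I) = 1, there are exactly 1 Jordan blocks for λ = 2.
Step 2 — from the minimal polynomial, the factor (x − 2)^2 tells us the largest block for λ = 2 has size 2.
Step 3 — with total size 2, 1 blocks, and largest block 2, the block sizes (in nonincreasing order) are [2].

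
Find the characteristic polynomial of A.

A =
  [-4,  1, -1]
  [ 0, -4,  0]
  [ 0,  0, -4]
x^3 + 12*x^2 + 48*x + 64

Expanding det(x·I − A) (e.g. by cofactor expansion or by noting that A is similar to its Jordan form J, which has the same characteristic polynomial as A) gives
  χ_A(x) = x^3 + 12*x^2 + 48*x + 64
which factors as (x + 4)^3. The eigenvalues (with algebraic multiplicities) are λ = -4 with multiplicity 3.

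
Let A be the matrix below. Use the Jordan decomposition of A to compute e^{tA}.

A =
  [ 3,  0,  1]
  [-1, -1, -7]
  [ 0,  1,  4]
e^{tA} =
  [t^2*exp(2*t)/2 + t*exp(2*t) + exp(2*t), t^2*exp(2*t)/2, 3*t^2*exp(2*t)/2 + t*exp(2*t)]
  [t^2*exp(2*t) - t*exp(2*t), t^2*exp(2*t) - 3*t*exp(2*t) + exp(2*t), 3*t^2*exp(2*t) - 7*t*exp(2*t)]
  [-t^2*exp(2*t)/2, -t^2*exp(2*t)/2 + t*exp(2*t), -3*t^2*exp(2*t)/2 + 2*t*exp(2*t) + exp(2*t)]

Strategy: write A = P · J · P⁻¹ where J is a Jordan canonical form, so e^{tA} = P · e^{tJ} · P⁻¹, and e^{tJ} can be computed block-by-block.

A has Jordan form
J =
  [2, 1, 0]
  [0, 2, 1]
  [0, 0, 2]
(up to reordering of blocks).

Per-block formulas:
  For a 3×3 Jordan block J_3(2): exp(t · J_3(2)) = e^(2t)·(I + t·N + (t^2/2)·N^2), where N is the 3×3 nilpotent shift.

After assembling e^{tJ} and conjugating by P, we get:

e^{tA} =
  [t^2*exp(2*t)/2 + t*exp(2*t) + exp(2*t), t^2*exp(2*t)/2, 3*t^2*exp(2*t)/2 + t*exp(2*t)]
  [t^2*exp(2*t) - t*exp(2*t), t^2*exp(2*t) - 3*t*exp(2*t) + exp(2*t), 3*t^2*exp(2*t) - 7*t*exp(2*t)]
  [-t^2*exp(2*t)/2, -t^2*exp(2*t)/2 + t*exp(2*t), -3*t^2*exp(2*t)/2 + 2*t*exp(2*t) + exp(2*t)]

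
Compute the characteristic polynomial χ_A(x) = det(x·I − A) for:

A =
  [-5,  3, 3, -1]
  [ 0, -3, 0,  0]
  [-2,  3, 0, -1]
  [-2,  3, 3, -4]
x^4 + 12*x^3 + 54*x^2 + 108*x + 81

Expanding det(x·I − A) (e.g. by cofactor expansion or by noting that A is similar to its Jordan form J, which has the same characteristic polynomial as A) gives
  χ_A(x) = x^4 + 12*x^3 + 54*x^2 + 108*x + 81
which factors as (x + 3)^4. The eigenvalues (with algebraic multiplicities) are λ = -3 with multiplicity 4.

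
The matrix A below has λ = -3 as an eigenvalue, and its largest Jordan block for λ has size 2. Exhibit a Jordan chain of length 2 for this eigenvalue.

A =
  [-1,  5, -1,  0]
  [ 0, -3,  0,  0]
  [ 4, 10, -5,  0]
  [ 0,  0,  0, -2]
A Jordan chain for λ = -3 of length 2:
v_1 = (2, 0, 4, 0)ᵀ
v_2 = (1, 0, 0, 0)ᵀ

Let N = A − (-3)·I. We want v_2 with N^2 v_2 = 0 but N^1 v_2 ≠ 0; then v_{j-1} := N · v_j for j = 2, …, 2.

Pick v_2 = (1, 0, 0, 0)ᵀ.
Then v_1 = N · v_2 = (2, 0, 4, 0)ᵀ.

Sanity check: (A − (-3)·I) v_1 = (0, 0, 0, 0)ᵀ = 0. ✓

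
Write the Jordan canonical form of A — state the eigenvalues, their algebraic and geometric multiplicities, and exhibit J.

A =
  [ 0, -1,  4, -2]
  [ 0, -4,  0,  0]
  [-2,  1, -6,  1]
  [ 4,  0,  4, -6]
J_2(-4) ⊕ J_2(-4)

The characteristic polynomial is
  det(x·I − A) = x^4 + 16*x^3 + 96*x^2 + 256*x + 256 = (x + 4)^4

Eigenvalues and multiplicities (the geometric multiplicity of λ is n − rank(A − λI), which equals the number of Jordan blocks for λ):
  λ = -4: algebraic multiplicity = 4, geometric multiplicity = 2

Determining the block sizes for each eigenvalue:
  λ = -4: with am = 4 and gm = 2, the partition is not yet determined (e.g. several partitions of 4 into 2 parts exist). Let N = A − (-4)·I. Computing rank(N^1) = 2, rank(N^2) = 0; the number of blocks of size ≥ j is rank(N^{j−1}) − rank(N^j), giving [2, 2]. So we have 2 block(s) of size 2 → block sizes [2, 2]

Assembling the blocks gives a Jordan form
J =
  [-4,  1,  0,  0]
  [ 0, -4,  0,  0]
  [ 0,  0, -4,  1]
  [ 0,  0,  0, -4]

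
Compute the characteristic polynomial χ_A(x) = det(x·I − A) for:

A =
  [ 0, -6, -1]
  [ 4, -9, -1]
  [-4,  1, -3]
x^3 + 12*x^2 + 48*x + 64

Expanding det(x·I − A) (e.g. by cofactor expansion or by noting that A is similar to its Jordan form J, which has the same characteristic polynomial as A) gives
  χ_A(x) = x^3 + 12*x^2 + 48*x + 64
which factors as (x + 4)^3. The eigenvalues (with algebraic multiplicities) are λ = -4 with multiplicity 3.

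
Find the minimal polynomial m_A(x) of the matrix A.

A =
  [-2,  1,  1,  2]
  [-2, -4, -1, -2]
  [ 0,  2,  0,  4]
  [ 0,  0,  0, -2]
x^3 + 6*x^2 + 12*x + 8

The characteristic polynomial is χ_A(x) = (x + 2)^4, so the eigenvalues are known. The minimal polynomial is
  m_A(x) = Π_λ (x − λ)^{k_λ}
where k_λ is the size of the *largest* Jordan block for λ (equivalently, the smallest k with (A − λI)^k v = 0 for every generalised eigenvector v of λ).

  λ = -2: largest Jordan block has size 3, contributing (x + 2)^3

So m_A(x) = (x + 2)^3 = x^3 + 6*x^2 + 12*x + 8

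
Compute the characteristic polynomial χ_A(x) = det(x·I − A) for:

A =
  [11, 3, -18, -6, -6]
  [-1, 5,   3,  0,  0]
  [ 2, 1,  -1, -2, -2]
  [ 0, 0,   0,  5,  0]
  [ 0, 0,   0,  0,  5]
x^5 - 25*x^4 + 250*x^3 - 1250*x^2 + 3125*x - 3125

Expanding det(x·I − A) (e.g. by cofactor expansion or by noting that A is similar to its Jordan form J, which has the same characteristic polynomial as A) gives
  χ_A(x) = x^5 - 25*x^4 + 250*x^3 - 1250*x^2 + 3125*x - 3125
which factors as (x - 5)^5. The eigenvalues (with algebraic multiplicities) are λ = 5 with multiplicity 5.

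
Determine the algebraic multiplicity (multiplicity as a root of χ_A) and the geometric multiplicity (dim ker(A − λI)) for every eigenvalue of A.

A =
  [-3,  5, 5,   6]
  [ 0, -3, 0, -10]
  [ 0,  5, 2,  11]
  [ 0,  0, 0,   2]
λ = -3: alg = 2, geom = 2; λ = 2: alg = 2, geom = 1

Step 1 — factor the characteristic polynomial to read off the algebraic multiplicities:
  χ_A(x) = (x - 2)^2*(x + 3)^2

Step 2 — compute geometric multiplicities via the rank-nullity identity g(λ) = n − rank(A − λI):
  rank(A − (-3)·I) = 2, so dim ker(A − (-3)·I) = n − 2 = 2
  rank(A − (2)·I) = 3, so dim ker(A − (2)·I) = n − 3 = 1

Summary:
  λ = -3: algebraic multiplicity = 2, geometric multiplicity = 2
  λ = 2: algebraic multiplicity = 2, geometric multiplicity = 1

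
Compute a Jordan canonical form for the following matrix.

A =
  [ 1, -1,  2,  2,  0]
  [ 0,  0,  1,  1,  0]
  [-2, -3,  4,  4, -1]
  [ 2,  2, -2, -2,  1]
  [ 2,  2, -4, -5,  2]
J_3(1) ⊕ J_2(1)

The characteristic polynomial is
  det(x·I − A) = x^5 - 5*x^4 + 10*x^3 - 10*x^2 + 5*x - 1 = (x - 1)^5

Eigenvalues and multiplicities (the geometric multiplicity of λ is n − rank(A − λI), which equals the number of Jordan blocks for λ):
  λ = 1: algebraic multiplicity = 5, geometric multiplicity = 2

Determining the block sizes for each eigenvalue:
  λ = 1: with am = 5 and gm = 2, the partition is not yet determined (e.g. several partitions of 5 into 2 parts exist). Let N = A − (1)·I. Computing rank(N^1) = 3, rank(N^2) = 1, rank(N^3) = 0; the number of blocks of size ≥ j is rank(N^{j−1}) − rank(N^j), giving [2, 2, 1]. So we have 1 block(s) of size 3, 1 block(s) of size 2 → block sizes [3, 2]

Assembling the blocks gives a Jordan form
J =
  [1, 1, 0, 0, 0]
  [0, 1, 1, 0, 0]
  [0, 0, 1, 0, 0]
  [0, 0, 0, 1, 1]
  [0, 0, 0, 0, 1]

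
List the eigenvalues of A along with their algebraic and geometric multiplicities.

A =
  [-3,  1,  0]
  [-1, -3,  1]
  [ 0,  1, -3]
λ = -3: alg = 3, geom = 1

Step 1 — factor the characteristic polynomial to read off the algebraic multiplicities:
  χ_A(x) = (x + 3)^3

Step 2 — compute geometric multiplicities via the rank-nullity identity g(λ) = n − rank(A − λI):
  rank(A − (-3)·I) = 2, so dim ker(A − (-3)·I) = n − 2 = 1

Summary:
  λ = -3: algebraic multiplicity = 3, geometric multiplicity = 1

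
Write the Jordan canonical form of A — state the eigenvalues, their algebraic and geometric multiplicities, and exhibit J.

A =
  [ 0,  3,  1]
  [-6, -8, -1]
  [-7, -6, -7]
J_3(-5)

The characteristic polynomial is
  det(x·I − A) = x^3 + 15*x^2 + 75*x + 125 = (x + 5)^3

Eigenvalues and multiplicities (the geometric multiplicity of λ is n − rank(A − λI), which equals the number of Jordan blocks for λ):
  λ = -5: algebraic multiplicity = 3, geometric multiplicity = 1

Determining the block sizes for each eigenvalue:
  λ = -5: one block (gm = 1), so the single block has size am = 3 → block sizes [3]

Assembling the blocks gives a Jordan form
J =
  [-5,  1,  0]
  [ 0, -5,  1]
  [ 0,  0, -5]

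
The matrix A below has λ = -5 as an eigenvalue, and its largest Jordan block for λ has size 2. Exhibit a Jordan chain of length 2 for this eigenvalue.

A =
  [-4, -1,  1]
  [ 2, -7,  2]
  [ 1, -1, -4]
A Jordan chain for λ = -5 of length 2:
v_1 = (1, 2, 1)ᵀ
v_2 = (1, 0, 0)ᵀ

Let N = A − (-5)·I. We want v_2 with N^2 v_2 = 0 but N^1 v_2 ≠ 0; then v_{j-1} := N · v_j for j = 2, …, 2.

Pick v_2 = (1, 0, 0)ᵀ.
Then v_1 = N · v_2 = (1, 2, 1)ᵀ.

Sanity check: (A − (-5)·I) v_1 = (0, 0, 0)ᵀ = 0. ✓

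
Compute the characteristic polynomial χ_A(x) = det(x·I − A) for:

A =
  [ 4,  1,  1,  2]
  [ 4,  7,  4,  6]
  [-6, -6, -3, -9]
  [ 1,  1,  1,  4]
x^4 - 12*x^3 + 54*x^2 - 108*x + 81

Expanding det(x·I − A) (e.g. by cofactor expansion or by noting that A is similar to its Jordan form J, which has the same characteristic polynomial as A) gives
  χ_A(x) = x^4 - 12*x^3 + 54*x^2 - 108*x + 81
which factors as (x - 3)^4. The eigenvalues (with algebraic multiplicities) are λ = 3 with multiplicity 4.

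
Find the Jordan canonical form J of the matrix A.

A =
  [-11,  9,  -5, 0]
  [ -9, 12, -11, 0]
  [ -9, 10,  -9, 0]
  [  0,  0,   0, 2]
J_2(-5) ⊕ J_1(2) ⊕ J_1(2)

The characteristic polynomial is
  det(x·I − A) = x^4 + 6*x^3 - 11*x^2 - 60*x + 100 = (x - 2)^2*(x + 5)^2

Eigenvalues and multiplicities (the geometric multiplicity of λ is n − rank(A − λI), which equals the number of Jordan blocks for λ):
  λ = -5: algebraic multiplicity = 2, geometric multiplicity = 1
  λ = 2: algebraic multiplicity = 2, geometric multiplicity = 2

Determining the block sizes for each eigenvalue:
  λ = -5: one block (gm = 1), so the single block has size am = 2 → block sizes [2]
  λ = 2: gm = am = 2, so every block has size 1 → block sizes [1, 1]

Assembling the blocks gives a Jordan form
J =
  [-5,  1, 0, 0]
  [ 0, -5, 0, 0]
  [ 0,  0, 2, 0]
  [ 0,  0, 0, 2]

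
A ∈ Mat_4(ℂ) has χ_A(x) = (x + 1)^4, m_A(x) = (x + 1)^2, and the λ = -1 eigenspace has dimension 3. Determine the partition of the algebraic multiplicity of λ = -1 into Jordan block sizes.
Block sizes for λ = -1: [2, 1, 1]

Step 1 — from the characteristic polynomial, algebraic multiplicity of λ = -1 is 4. From dim ker(A − (-1)·I) = 3, there are exactly 3 Jordan blocks for λ = -1.
Step 2 — from the minimal polynomial, the factor (x + 1)^2 tells us the largest block for λ = -1 has size 2.
Step 3 — with total size 4, 3 blocks, and largest block 2, the block sizes (in nonincreasing order) are [2, 1, 1].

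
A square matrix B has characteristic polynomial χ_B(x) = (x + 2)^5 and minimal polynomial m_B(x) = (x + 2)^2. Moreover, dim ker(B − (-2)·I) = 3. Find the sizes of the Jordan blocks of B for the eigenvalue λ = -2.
Block sizes for λ = -2: [2, 2, 1]

Step 1 — from the characteristic polynomial, algebraic multiplicity of λ = -2 is 5. From dim ker(B − (-2)·I) = 3, there are exactly 3 Jordan blocks for λ = -2.
Step 2 — from the minimal polynomial, the factor (x + 2)^2 tells us the largest block for λ = -2 has size 2.
Step 3 — with total size 5, 3 blocks, and largest block 2, the block sizes (in nonincreasing order) are [2, 2, 1].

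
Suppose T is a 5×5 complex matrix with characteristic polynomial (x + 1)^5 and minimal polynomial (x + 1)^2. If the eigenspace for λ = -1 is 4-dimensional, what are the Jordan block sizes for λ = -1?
Block sizes for λ = -1: [2, 1, 1, 1]

Step 1 — from the characteristic polynomial, algebraic multiplicity of λ = -1 is 5. From dim ker(T − (-1)·I) = 4, there are exactly 4 Jordan blocks for λ = -1.
Step 2 — from the minimal polynomial, the factor (x + 1)^2 tells us the largest block for λ = -1 has size 2.
Step 3 — with total size 5, 4 blocks, and largest block 2, the block sizes (in nonincreasing order) are [2, 1, 1, 1].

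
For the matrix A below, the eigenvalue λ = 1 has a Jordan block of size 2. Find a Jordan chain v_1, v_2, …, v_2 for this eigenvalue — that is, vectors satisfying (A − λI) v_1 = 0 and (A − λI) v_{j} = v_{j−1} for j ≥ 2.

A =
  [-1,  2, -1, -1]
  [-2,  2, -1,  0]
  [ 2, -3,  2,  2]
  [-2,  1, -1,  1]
A Jordan chain for λ = 1 of length 2:
v_1 = (-2, -2, 2, -2)ᵀ
v_2 = (1, 0, 0, 0)ᵀ

Let N = A − (1)·I. We want v_2 with N^2 v_2 = 0 but N^1 v_2 ≠ 0; then v_{j-1} := N · v_j for j = 2, …, 2.

Pick v_2 = (1, 0, 0, 0)ᵀ.
Then v_1 = N · v_2 = (-2, -2, 2, -2)ᵀ.

Sanity check: (A − (1)·I) v_1 = (0, 0, 0, 0)ᵀ = 0. ✓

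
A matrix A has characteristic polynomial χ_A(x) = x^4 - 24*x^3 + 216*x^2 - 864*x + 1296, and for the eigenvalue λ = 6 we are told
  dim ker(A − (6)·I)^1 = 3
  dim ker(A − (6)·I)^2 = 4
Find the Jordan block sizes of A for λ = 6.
Block sizes for λ = 6: [2, 1, 1]

From the dimensions of kernels of powers, the number of Jordan blocks of size at least j is d_j − d_{j−1} where d_j = dim ker(N^j) (with d_0 = 0). Computing the differences gives [3, 1].
The number of blocks of size exactly k is (#blocks of size ≥ k) − (#blocks of size ≥ k + 1), so the partition is: 2 block(s) of size 1, 1 block(s) of size 2.
In nonincreasing order the block sizes are [2, 1, 1].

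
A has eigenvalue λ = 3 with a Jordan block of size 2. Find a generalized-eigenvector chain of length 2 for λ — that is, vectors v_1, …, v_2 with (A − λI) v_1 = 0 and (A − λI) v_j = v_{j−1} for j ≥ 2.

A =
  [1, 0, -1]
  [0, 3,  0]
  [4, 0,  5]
A Jordan chain for λ = 3 of length 2:
v_1 = (-2, 0, 4)ᵀ
v_2 = (1, 0, 0)ᵀ

Let N = A − (3)·I. We want v_2 with N^2 v_2 = 0 but N^1 v_2 ≠ 0; then v_{j-1} := N · v_j for j = 2, …, 2.

Pick v_2 = (1, 0, 0)ᵀ.
Then v_1 = N · v_2 = (-2, 0, 4)ᵀ.

Sanity check: (A − (3)·I) v_1 = (0, 0, 0)ᵀ = 0. ✓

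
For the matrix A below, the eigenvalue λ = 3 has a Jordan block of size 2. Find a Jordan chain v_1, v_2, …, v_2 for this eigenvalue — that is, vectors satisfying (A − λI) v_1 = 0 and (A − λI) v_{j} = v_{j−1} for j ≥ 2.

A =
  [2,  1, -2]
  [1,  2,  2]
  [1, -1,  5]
A Jordan chain for λ = 3 of length 2:
v_1 = (-1, 1, 1)ᵀ
v_2 = (1, 0, 0)ᵀ

Let N = A − (3)·I. We want v_2 with N^2 v_2 = 0 but N^1 v_2 ≠ 0; then v_{j-1} := N · v_j for j = 2, …, 2.

Pick v_2 = (1, 0, 0)ᵀ.
Then v_1 = N · v_2 = (-1, 1, 1)ᵀ.

Sanity check: (A − (3)·I) v_1 = (0, 0, 0)ᵀ = 0. ✓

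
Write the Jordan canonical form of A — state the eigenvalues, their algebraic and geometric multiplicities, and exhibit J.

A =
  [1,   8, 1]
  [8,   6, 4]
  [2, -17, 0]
J_1(-1) ⊕ J_2(4)

The characteristic polynomial is
  det(x·I − A) = x^3 - 7*x^2 + 8*x + 16 = (x - 4)^2*(x + 1)

Eigenvalues and multiplicities (the geometric multiplicity of λ is n − rank(A − λI), which equals the number of Jordan blocks for λ):
  λ = -1: algebraic multiplicity = 1, geometric multiplicity = 1
  λ = 4: algebraic multiplicity = 2, geometric multiplicity = 1

Determining the block sizes for each eigenvalue:
  λ = -1: one block (gm = 1), so the single block has size am = 1 → block sizes [1]
  λ = 4: one block (gm = 1), so the single block has size am = 2 → block sizes [2]

Assembling the blocks gives a Jordan form
J =
  [-1, 0, 0]
  [ 0, 4, 1]
  [ 0, 0, 4]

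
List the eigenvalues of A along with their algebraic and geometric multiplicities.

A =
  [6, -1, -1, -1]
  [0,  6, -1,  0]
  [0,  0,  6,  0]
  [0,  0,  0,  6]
λ = 6: alg = 4, geom = 2

Step 1 — factor the characteristic polynomial to read off the algebraic multiplicities:
  χ_A(x) = (x - 6)^4

Step 2 — compute geometric multiplicities via the rank-nullity identity g(λ) = n − rank(A − λI):
  rank(A − (6)·I) = 2, so dim ker(A − (6)·I) = n − 2 = 2

Summary:
  λ = 6: algebraic multiplicity = 4, geometric multiplicity = 2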